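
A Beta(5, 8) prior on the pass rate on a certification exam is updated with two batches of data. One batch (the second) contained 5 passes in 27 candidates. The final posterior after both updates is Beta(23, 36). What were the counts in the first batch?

13 passes and 6 failures

Sequential conjugate updates are equivalent to a single update on the pooled data, so total successes = posterior α − prior α and total failures = posterior β − prior β.
Total across both batches: 23−5=18 passes, 36−8=28 failures.
Subtract the second batch: 18−5=13 passes and 28−22=6 failures.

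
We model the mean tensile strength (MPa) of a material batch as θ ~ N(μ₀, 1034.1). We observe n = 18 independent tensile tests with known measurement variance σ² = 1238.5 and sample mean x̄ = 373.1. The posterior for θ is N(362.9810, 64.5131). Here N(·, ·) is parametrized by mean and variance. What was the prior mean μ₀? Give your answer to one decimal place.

The posterior mean is a precision-weighted average: μ_n = (τ₀μ₀ + τ_data·x̄)/(τ₀+τ_data), with τ₀=1/σ₀² and τ_data=n/σ².
Here τ₀ = 1/1034.1 = 0.000967 and τ_data = 18/1238.5 = 0.014534, so τ_n = 0.015501.
Rearranging for μ₀: μ₀ = (μ_n·τ_n − τ_data·x̄)/τ₀ = (362.9810·0.015501 − 0.014534·373.1) / 0.000967 = 0.203933/0.000967 ≈ 210.9.

μ₀ = 210.9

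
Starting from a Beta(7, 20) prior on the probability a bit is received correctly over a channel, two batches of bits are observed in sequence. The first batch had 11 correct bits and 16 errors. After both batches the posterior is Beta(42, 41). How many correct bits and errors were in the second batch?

24 correct bits and 5 errors

Because Beta–binomial updating is additive in the counts, the combined data contributed (α_post−α_prior, β_post−β_prior) successes and failures.
Total across both batches: 42−7=35 correct bits, 41−20=21 errors.
Subtract the first batch: 35−11=24 correct bits and 21−16=5 errors.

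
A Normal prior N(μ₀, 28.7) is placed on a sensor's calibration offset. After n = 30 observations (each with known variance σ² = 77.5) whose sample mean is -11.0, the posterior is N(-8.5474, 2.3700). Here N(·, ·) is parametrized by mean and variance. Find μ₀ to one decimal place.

μ₀ = 18.7

With known observation variance, the Normal–Normal posterior has precision τ_n = τ₀ + n/σ² and mean μ_n = (τ₀μ₀ + (n/σ²)x̄)/τ_n.
Here τ₀ = 1/28.7 = 0.034843 and τ_data = 30/77.5 = 0.387097, so τ_n = 0.421940.
Rearranging for μ₀: μ₀ = (μ_n·τ_n − τ_data·x̄)/τ₀ = (-8.5474·0.421940 − 0.387097·-11.0) / 0.034843 = 0.651577/0.034843 ≈ 18.7.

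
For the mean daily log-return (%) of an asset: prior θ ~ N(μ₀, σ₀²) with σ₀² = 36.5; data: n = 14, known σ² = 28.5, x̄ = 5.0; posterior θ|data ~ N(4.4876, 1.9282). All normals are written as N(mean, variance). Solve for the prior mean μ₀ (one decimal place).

μ₀ = -4.7

With known observation variance, the Normal–Normal posterior has precision τ_n = τ₀ + n/σ² and mean μ_n = (τ₀μ₀ + (n/σ²)x̄)/τ_n.
Here τ₀ = 1/36.5 = 0.027397 and τ_data = 14/28.5 = 0.491228, so τ_n = 0.518625.
Rearranging for μ₀: μ₀ = (μ_n·τ_n − τ_data·x̄)/τ₀ = (4.4876·0.518625 − 0.491228·5.0) / 0.027397 = -0.128758/0.027397 ≈ -4.7.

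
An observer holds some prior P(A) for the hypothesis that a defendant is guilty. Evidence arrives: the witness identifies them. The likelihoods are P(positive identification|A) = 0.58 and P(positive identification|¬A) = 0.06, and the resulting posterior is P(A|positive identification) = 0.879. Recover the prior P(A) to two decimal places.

In odds form, posterior odds = prior odds × likelihood ratio, so prior odds = posterior odds ÷ LR.
Posterior odds = 0.879/(1−0.879) = 7.2645. LR = 0.58/0.06 = 9.6667.
Prior odds = 7.2645/9.6667 = 0.7515, so P(A) = 0.7515/(1+0.7515) ≈ 0.43.

P(A) = 0.43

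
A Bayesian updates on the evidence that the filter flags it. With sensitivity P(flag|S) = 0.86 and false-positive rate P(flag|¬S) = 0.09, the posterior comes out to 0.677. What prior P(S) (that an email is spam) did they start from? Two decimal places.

Bayes' rule in odds form gives O(S|E) = O(S)·[P(E|S)/P(E|¬S)], hence O(S) = O(S|E)/LR.
Posterior odds = 0.677/(1−0.677) = 2.0960. LR = 0.86/0.09 = 9.5556.
Prior odds = 2.0960/9.5556 = 0.2193, so P(S) = 0.2193/(1+0.2193) ≈ 0.18.

P(S) = 0.18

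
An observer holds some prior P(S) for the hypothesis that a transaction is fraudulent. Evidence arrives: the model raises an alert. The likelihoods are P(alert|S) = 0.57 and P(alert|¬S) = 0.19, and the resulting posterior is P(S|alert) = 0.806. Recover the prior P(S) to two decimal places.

P(S) = 0.58

In odds form, posterior odds = prior odds × likelihood ratio, so prior odds = posterior odds ÷ LR.
Posterior odds = 0.806/(1−0.806) = 4.1546. LR = 0.57/0.19 = 3.0000.
Prior odds = 4.1546/3.0000 = 1.3849, so P(S) = 1.3849/(1+1.3849) ≈ 0.58.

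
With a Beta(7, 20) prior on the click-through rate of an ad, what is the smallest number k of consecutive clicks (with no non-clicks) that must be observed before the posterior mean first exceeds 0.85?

k = 107

After k clicks and 0 non-clicks the posterior is Beta(7+k, 20), with mean (7+k)/(7+20+k).
Set (7+k)/(27+k) > 0.85 and solve: k > (0.85·27 − 7)/(1 − 0.85) = 106.333.
The smallest integer exceeding 106.333 is 107, and checking k=107: (114)/(134) = 0.8507 > 0.85.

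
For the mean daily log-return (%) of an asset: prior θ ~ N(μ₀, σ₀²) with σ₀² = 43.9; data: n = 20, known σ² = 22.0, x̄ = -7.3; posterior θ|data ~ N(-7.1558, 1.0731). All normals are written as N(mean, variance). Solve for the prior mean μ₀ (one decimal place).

μ₀ = -1.4

The posterior mean is a precision-weighted average: μ_n = (τ₀μ₀ + τ_data·x̄)/(τ₀+τ_data), with τ₀=1/σ₀² and τ_data=n/σ².
Here τ₀ = 1/43.9 = 0.022779 and τ_data = 20/22.0 = 0.909091, so τ_n = 0.931870.
Rearranging for μ₀: μ₀ = (μ_n·τ_n − τ_data·x̄)/τ₀ = (-7.1558·0.931870 − 0.909091·-7.3) / 0.022779 = -0.031911/0.022779 ≈ -1.4.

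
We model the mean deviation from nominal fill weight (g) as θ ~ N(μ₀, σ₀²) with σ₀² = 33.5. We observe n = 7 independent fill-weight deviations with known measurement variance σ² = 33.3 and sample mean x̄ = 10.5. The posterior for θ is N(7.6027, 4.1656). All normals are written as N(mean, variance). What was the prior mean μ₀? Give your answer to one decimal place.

μ₀ = -12.8

With known observation variance, the Normal–Normal posterior has precision τ_n = τ₀ + n/σ² and mean μ_n = (τ₀μ₀ + (n/σ²)x̄)/τ_n.
Here τ₀ = 1/33.5 = 0.029851 and τ_data = 7/33.3 = 0.210210, so τ_n = 0.240061.
Rearranging for μ₀: μ₀ = (μ_n·τ_n − τ_data·x̄)/τ₀ = (7.6027·0.240061 − 0.210210·10.5) / 0.029851 = -0.382093/0.029851 ≈ -12.8.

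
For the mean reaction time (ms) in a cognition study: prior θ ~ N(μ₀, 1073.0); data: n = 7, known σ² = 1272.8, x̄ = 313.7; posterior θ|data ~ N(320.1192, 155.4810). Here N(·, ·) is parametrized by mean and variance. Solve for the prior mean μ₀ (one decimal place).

μ₀ = 358.0

The posterior mean is a precision-weighted average: μ_n = (τ₀μ₀ + τ_data·x̄)/(τ₀+τ_data), with τ₀=1/σ₀² and τ_data=n/σ².
Here τ₀ = 1/1073.0 = 0.000932 and τ_data = 7/1272.8 = 0.005500, so τ_n = 0.006432.
Rearranging for μ₀: μ₀ = (μ_n·τ_n − τ_data·x̄)/τ₀ = (320.1192·0.006432 − 0.005500·313.7) / 0.000932 = 0.333657/0.000932 ≈ 358.0.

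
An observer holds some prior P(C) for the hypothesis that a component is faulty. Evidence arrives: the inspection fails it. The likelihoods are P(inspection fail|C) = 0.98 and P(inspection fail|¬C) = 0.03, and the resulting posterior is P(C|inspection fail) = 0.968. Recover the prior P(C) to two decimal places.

P(C) = 0.48

Bayes' rule in odds form gives O(C|E) = O(C)·[P(E|C)/P(E|¬C)], hence O(C) = O(C|E)/LR.
Posterior odds = 0.968/(1−0.968) = 30.2500. LR = 0.98/0.03 = 32.6667.
Prior odds = 30.2500/32.6667 = 0.9260, so P(C) = 0.9260/(1+0.9260) ≈ 0.48.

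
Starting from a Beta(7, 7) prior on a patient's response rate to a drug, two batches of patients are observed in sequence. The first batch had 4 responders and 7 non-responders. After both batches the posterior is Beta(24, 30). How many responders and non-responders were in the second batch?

13 responders and 16 non-responders

Sequential conjugate updates are equivalent to a single update on the pooled data, so total successes = posterior α − prior α and total failures = posterior β − prior β.
Total across both batches: 24−7=17 responders, 30−7=23 non-responders.
Subtract the first batch: 17−4=13 responders and 23−7=16 non-responders.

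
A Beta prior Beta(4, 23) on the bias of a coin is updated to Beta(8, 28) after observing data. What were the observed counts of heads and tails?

A Beta(α, β) prior with s successes and f failures in binomial data gives a Beta(α+s, β+f) posterior.
Match parameters: s=8−4=4, f=28−23=5.

4 heads and 5 tails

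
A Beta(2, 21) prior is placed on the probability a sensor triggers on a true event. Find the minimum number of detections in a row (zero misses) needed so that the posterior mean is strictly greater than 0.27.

After k detections and 0 misses the posterior is Beta(2+k, 21), with mean (2+k)/(2+21+k).
Set (2+k)/(23+k) > 0.27 and solve: k > (0.27·23 − 2)/(1 − 0.27) = 5.767.
The smallest integer exceeding 5.767 is 6, and checking k=6: (8)/(29) = 0.2759 > 0.27.

k = 6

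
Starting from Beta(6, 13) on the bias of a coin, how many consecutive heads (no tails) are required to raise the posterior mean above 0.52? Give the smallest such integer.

k = 9

After k heads and 0 tails the posterior is Beta(6+k, 13), with mean (6+k)/(6+13+k).
Set (6+k)/(19+k) > 0.52 and solve: k > (0.52·19 − 6)/(1 − 0.52) = 8.083.
The smallest integer exceeding 8.083 is 9, and checking k=9: (15)/(28) = 0.5357 > 0.52.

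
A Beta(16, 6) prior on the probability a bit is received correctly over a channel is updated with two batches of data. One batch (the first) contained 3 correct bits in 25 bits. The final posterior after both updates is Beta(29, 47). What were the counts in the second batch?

Because Beta–binomial updating is additive in the counts, the combined data contributed (α_post−α_prior, β_post−β_prior) successes and failures.
Total across both batches: 29−16=13 correct bits, 47−6=41 errors.
Subtract the first batch: 13−3=10 correct bits and 41−22=19 errors.

10 correct bits and 19 errors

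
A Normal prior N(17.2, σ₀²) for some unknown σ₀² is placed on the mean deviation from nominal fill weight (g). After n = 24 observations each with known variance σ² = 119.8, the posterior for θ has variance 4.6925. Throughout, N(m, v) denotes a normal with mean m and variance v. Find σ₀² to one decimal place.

Posterior precision equals prior precision plus data precision: 1/σ_n² = 1/σ₀² + n/σ².
So 1/σ₀² = 1/4.6925 − 24/119.8 = 0.213106 − 0.200334 = 0.012772.
Hence σ₀² = 1/0.012772 ≈ 78.3.

σ₀² = 78.3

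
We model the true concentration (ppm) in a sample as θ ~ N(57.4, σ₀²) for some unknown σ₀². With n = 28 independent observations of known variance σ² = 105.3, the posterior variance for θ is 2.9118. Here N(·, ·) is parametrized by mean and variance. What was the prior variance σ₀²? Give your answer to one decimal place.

Posterior precision equals prior precision plus data precision: 1/σ_n² = 1/σ₀² + n/σ².
So 1/σ₀² = 1/2.9118 − 28/105.3 = 0.343430 − 0.265907 = 0.077523.
Hence σ₀² = 1/0.077523 ≈ 12.9.

σ₀² = 12.9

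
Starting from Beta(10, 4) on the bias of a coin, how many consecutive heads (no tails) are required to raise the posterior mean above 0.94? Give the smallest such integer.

After k heads and 0 tails the posterior is Beta(10+k, 4), with mean (10+k)/(10+4+k).
Set (10+k)/(14+k) > 0.94 and solve: k > (0.94·14 − 10)/(1 − 0.94) = 52.667.
The smallest integer exceeding 52.667 is 53, and checking k=53: (63)/(67) = 0.9403 > 0.94.

k = 53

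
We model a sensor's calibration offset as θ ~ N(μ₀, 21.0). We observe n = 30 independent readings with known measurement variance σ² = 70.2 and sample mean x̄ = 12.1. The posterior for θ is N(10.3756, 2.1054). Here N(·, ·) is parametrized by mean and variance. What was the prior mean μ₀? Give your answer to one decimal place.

μ₀ = -5.1

With known observation variance, the Normal–Normal posterior has precision τ_n = τ₀ + n/σ² and mean μ_n = (τ₀μ₀ + (n/σ²)x̄)/τ_n.
Here τ₀ = 1/21.0 = 0.047619 and τ_data = 30/70.2 = 0.427350, so τ_n = 0.474969.
Rearranging for μ₀: μ₀ = (μ_n·τ_n − τ_data·x̄)/τ₀ = (10.3756·0.474969 − 0.427350·12.1) / 0.047619 = -0.242847/0.047619 ≈ -5.1.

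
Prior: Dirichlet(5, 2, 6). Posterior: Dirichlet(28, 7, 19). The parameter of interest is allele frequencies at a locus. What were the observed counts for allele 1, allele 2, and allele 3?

counts (23, 5, 13)

For a Dirichlet(α) prior with multinomial counts c, the posterior is Dirichlet(α + c) componentwise.
Counts are posterior − prior componentwise: 28−5=23, 7−2=5, 19−6=13.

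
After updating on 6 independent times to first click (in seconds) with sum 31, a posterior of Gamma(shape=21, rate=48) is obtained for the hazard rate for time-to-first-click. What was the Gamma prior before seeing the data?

Gamma–exponential conjugacy: posterior shape = α + n, posterior rate = β + Σtᵢ.
So α = 21 − 6 = 15 and β = 48 − 31 = 17.

Gamma(shape=15, rate=17)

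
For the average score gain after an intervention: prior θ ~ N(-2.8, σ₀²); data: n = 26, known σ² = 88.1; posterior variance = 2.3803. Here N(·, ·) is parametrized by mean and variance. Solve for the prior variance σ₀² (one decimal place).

Posterior precision equals prior precision plus data precision: 1/σ_n² = 1/σ₀² + n/σ².
So 1/σ₀² = 1/2.3803 − 26/88.1 = 0.420115 − 0.295119 = 0.124996.
Hence σ₀² = 1/0.124996 ≈ 8.0.

σ₀² = 8.0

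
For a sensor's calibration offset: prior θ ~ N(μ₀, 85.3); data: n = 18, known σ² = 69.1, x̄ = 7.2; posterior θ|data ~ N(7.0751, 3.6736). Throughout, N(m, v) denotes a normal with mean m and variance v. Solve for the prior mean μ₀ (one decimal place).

The posterior mean is a precision-weighted average: μ_n = (τ₀μ₀ + τ_data·x̄)/(τ₀+τ_data), with τ₀=1/σ₀² and τ_data=n/σ².
Here τ₀ = 1/85.3 = 0.011723 and τ_data = 18/69.1 = 0.260492, so τ_n = 0.272215.
Rearranging for μ₀: μ₀ = (μ_n·τ_n − τ_data·x̄)/τ₀ = (7.0751·0.272215 − 0.260492·7.2) / 0.011723 = 0.050406/0.011723 ≈ 4.3.

μ₀ = 4.3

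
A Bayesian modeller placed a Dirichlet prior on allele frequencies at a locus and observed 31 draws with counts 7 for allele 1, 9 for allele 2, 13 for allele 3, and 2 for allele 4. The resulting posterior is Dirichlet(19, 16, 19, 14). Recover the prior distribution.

Dirichlet(12, 7, 6, 12)

For a Dirichlet(α) prior with multinomial counts c, the posterior is Dirichlet(α + c) componentwise.
Subtract each count from the matching posterior parameter: 19−7=12, 16−9=7, 19−13=6, 14−2=12.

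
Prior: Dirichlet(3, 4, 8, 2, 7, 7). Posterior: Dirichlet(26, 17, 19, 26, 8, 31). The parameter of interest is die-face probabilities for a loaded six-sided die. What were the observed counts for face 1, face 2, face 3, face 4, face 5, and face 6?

For a Dirichlet(α) prior with multinomial counts c, the posterior is Dirichlet(α + c) componentwise.
Counts are posterior − prior componentwise: 26−3=23, 17−4=13, 19−8=11, 26−2=24, 8−7=1, 31−7=24.

counts (23, 13, 11, 24, 1, 24)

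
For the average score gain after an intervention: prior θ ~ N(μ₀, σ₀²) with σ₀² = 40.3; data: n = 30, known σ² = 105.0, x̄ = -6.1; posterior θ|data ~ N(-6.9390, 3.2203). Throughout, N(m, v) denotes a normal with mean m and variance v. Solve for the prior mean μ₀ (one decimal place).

μ₀ = -16.6

With known observation variance, the Normal–Normal posterior has precision τ_n = τ₀ + n/σ² and mean μ_n = (τ₀μ₀ + (n/σ²)x̄)/τ_n.
Here τ₀ = 1/40.3 = 0.024814 and τ_data = 30/105.0 = 0.285714, so τ_n = 0.310528.
Rearranging for μ₀: μ₀ = (μ_n·τ_n − τ_data·x̄)/τ₀ = (-6.9390·0.310528 − 0.285714·-6.1) / 0.024814 = -0.411898/0.024814 ≈ -16.6.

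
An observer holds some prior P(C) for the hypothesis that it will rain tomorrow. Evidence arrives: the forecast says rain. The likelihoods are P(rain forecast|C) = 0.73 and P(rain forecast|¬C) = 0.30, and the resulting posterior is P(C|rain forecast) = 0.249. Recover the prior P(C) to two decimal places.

P(C) = 0.12

Bayes' rule in odds form gives O(C|E) = O(C)·[P(E|C)/P(E|¬C)], hence O(C) = O(C|E)/LR.
Posterior odds = 0.249/(1−0.249) = 0.3316. LR = 0.73/0.30 = 2.4333.
Prior odds = 0.3316/2.4333 = 0.1363, so P(C) = 0.1363/(1+0.1363) ≈ 0.12.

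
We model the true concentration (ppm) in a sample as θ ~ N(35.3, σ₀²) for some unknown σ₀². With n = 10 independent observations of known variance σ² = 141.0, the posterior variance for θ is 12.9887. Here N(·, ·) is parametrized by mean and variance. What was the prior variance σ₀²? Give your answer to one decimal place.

For the Normal–Normal model with known σ², precisions add: τ_n = τ₀ + n/σ².
So 1/σ₀² = 1/12.9887 − 10/141.0 = 0.076990 − 0.070922 = 0.006068.
Hence σ₀² = 1/0.006068 ≈ 164.8.

σ₀² = 164.8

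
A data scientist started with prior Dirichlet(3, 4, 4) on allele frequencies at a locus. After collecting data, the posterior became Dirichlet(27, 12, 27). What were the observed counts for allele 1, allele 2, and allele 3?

counts (24, 8, 23)

For a Dirichlet(α) prior with multinomial counts c, the posterior is Dirichlet(α + c) componentwise.
Counts are posterior − prior componentwise: 27−3=24, 12−4=8, 27−4=23.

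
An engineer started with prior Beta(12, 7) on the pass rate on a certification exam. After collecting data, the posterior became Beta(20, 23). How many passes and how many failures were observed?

8 passes and 16 failures

Under Beta–binomial conjugacy the posterior parameters are (a+s, b+f).
Match parameters: s=20−12=8, f=23−7=16.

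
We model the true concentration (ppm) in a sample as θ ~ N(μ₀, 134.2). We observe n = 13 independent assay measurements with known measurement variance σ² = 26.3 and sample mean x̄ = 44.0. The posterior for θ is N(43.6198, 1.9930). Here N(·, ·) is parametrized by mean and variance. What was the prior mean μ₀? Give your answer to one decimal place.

With known observation variance, the Normal–Normal posterior has precision τ_n = τ₀ + n/σ² and mean μ_n = (τ₀μ₀ + (n/σ²)x̄)/τ_n.
Here τ₀ = 1/134.2 = 0.007452 and τ_data = 13/26.3 = 0.494297, so τ_n = 0.501749.
Rearranging for μ₀: μ₀ = (μ_n·τ_n − τ_data·x̄)/τ₀ = (43.6198·0.501749 − 0.494297·44.0) / 0.007452 = 0.137123/0.007452 ≈ 18.4.

μ₀ = 18.4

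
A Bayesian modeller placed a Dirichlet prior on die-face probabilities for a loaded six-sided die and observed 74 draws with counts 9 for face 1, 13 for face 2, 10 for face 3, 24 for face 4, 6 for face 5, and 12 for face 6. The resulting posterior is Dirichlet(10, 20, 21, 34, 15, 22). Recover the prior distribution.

Dirichlet(1, 7, 11, 10, 9, 10)

For a Dirichlet(α) prior with multinomial counts c, the posterior is Dirichlet(α + c) componentwise.
Subtract each count from the matching posterior parameter: 10−9=1, 20−13=7, 21−10=11, 34−24=10, 15−6=9, 22−12=10.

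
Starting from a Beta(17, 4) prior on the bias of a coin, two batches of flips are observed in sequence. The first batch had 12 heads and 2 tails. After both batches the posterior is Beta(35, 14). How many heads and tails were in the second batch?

6 heads and 8 tails

Sequential conjugate updates are equivalent to a single update on the pooled data, so total successes = posterior α − prior α and total failures = posterior β − prior β.
Total across both batches: 35−17=18 heads, 14−4=10 tails.
Subtract the first batch: 18−12=6 heads and 10−2=8 tails.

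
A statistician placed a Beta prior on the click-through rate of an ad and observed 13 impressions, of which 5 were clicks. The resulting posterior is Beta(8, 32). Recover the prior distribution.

Beta is conjugate to the binomial likelihood: posterior = Beta(a+s, b+f).
Subtract the data counts: 8−5=3, 32−8=24.

Beta(3, 24)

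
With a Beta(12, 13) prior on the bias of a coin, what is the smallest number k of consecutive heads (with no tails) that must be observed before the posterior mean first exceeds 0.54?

After k heads and 0 tails the posterior is Beta(12+k, 13), with mean (12+k)/(12+13+k).
Set (12+k)/(25+k) > 0.54 and solve: k > (0.54·25 − 12)/(1 − 0.54) = 3.261.
The smallest integer exceeding 3.261 is 4, and checking k=4: (16)/(29) = 0.5517 > 0.54.

k = 4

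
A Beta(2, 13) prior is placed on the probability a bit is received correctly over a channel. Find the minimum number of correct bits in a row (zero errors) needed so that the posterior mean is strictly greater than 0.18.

After k correct bits and 0 errors the posterior is Beta(2+k, 13), with mean (2+k)/(2+13+k).
Set (2+k)/(15+k) > 0.18 and solve: k > (0.18·15 − 2)/(1 − 0.18) = 0.854.
The smallest integer exceeding 0.854 is 1.

k = 1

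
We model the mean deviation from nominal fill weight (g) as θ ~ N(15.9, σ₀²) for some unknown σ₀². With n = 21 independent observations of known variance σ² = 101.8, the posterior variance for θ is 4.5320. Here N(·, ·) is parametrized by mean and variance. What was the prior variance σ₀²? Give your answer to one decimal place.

For the Normal–Normal model with known σ², precisions add: τ_n = τ₀ + n/σ².
So 1/σ₀² = 1/4.5320 − 21/101.8 = 0.220653 − 0.206287 = 0.014366.
Hence σ₀² = 1/0.014366 ≈ 69.6.

σ₀² = 69.6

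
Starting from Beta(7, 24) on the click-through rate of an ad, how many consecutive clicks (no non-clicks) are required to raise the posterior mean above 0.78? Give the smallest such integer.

k = 79

After k clicks and 0 non-clicks the posterior is Beta(7+k, 24), with mean (7+k)/(7+24+k).
Set (7+k)/(31+k) > 0.78 and solve: k > (0.78·31 − 7)/(1 − 0.78) = 78.091.
The smallest integer exceeding 78.091 is 79, and checking k=79: (86)/(110) = 0.7818 > 0.78.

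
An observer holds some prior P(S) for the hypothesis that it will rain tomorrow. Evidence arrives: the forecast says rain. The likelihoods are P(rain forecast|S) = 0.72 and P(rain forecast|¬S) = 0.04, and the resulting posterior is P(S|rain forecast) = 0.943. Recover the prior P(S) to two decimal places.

P(S) = 0.48

In odds form, posterior odds = prior odds × likelihood ratio, so prior odds = posterior odds ÷ LR.
Posterior odds = 0.943/(1−0.943) = 16.5439. LR = 0.72/0.04 = 18.0000.
Prior odds = 16.5439/18.0000 = 0.9191, so P(S) = 0.9191/(1+0.9191) ≈ 0.48.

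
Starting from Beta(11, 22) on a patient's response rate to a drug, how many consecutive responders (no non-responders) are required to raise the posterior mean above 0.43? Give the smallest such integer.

After k responders and 0 non-responders the posterior is Beta(11+k, 22), with mean (11+k)/(11+22+k).
Set (11+k)/(33+k) > 0.43 and solve: k > (0.43·33 − 11)/(1 − 0.43) = 5.596.
The smallest integer exceeding 5.596 is 6, and checking k=6: (17)/(39) = 0.4359 > 0.43.

k = 6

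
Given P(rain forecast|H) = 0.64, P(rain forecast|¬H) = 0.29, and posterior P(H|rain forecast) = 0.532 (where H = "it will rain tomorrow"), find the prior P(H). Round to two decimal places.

In odds form, posterior odds = prior odds × likelihood ratio, so prior odds = posterior odds ÷ LR.
Posterior odds = 0.532/(1−0.532) = 1.1368. LR = 0.64/0.29 = 2.2069.
Prior odds = 1.1368/2.2069 = 0.5151, so P(H) = 0.5151/(1+0.5151) ≈ 0.34.

P(H) = 0.34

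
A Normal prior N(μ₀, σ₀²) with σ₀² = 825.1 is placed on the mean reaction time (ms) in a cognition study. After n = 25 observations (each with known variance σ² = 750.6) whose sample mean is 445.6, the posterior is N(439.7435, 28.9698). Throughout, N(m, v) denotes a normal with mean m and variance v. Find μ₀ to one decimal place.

With known observation variance, the Normal–Normal posterior has precision τ_n = τ₀ + n/σ² and mean μ_n = (τ₀μ₀ + (n/σ²)x̄)/τ_n.
Here τ₀ = 1/825.1 = 0.001212 and τ_data = 25/750.6 = 0.033307, so τ_n = 0.034519.
Rearranging for μ₀: μ₀ = (μ_n·τ_n − τ_data·x̄)/τ₀ = (439.7435·0.034519 − 0.033307·445.6) / 0.001212 = 0.337907/0.001212 ≈ 278.8.

μ₀ = 278.8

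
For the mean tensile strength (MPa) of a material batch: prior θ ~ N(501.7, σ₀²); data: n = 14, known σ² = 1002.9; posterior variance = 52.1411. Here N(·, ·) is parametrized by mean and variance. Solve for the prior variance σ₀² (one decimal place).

Posterior precision equals prior precision plus data precision: 1/σ_n² = 1/σ₀² + n/σ².
So 1/σ₀² = 1/52.1411 − 14/1002.9 = 0.019179 − 0.013960 = 0.005219.
Hence σ₀² = 1/0.005219 ≈ 191.6.

σ₀² = 191.6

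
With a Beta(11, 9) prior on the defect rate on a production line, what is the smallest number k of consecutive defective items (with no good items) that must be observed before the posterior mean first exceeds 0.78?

k = 21

After k defective items and 0 good items the posterior is Beta(11+k, 9), with mean (11+k)/(11+9+k).
Set (11+k)/(20+k) > 0.78 and solve: k > (0.78·20 − 11)/(1 − 0.78) = 20.909.
The smallest integer exceeding 20.909 is 21.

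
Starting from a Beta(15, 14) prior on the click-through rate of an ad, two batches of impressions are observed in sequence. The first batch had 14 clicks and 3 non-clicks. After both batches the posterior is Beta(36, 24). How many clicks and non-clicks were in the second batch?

Because Beta–binomial updating is additive in the counts, the combined data contributed (α_post−α_prior, β_post−β_prior) successes and failures.
Total across both batches: 36−15=21 clicks, 24−14=10 non-clicks.
Subtract the first batch: 21−14=7 clicks and 10−3=7 non-clicks.

7 clicks and 7 non-clicks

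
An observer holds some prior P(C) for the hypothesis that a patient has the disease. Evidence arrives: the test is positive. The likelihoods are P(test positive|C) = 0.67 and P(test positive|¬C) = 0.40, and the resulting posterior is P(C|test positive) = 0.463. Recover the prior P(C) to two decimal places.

P(C) = 0.34

In odds form, posterior odds = prior odds × likelihood ratio, so prior odds = posterior odds ÷ LR.
Posterior odds = 0.463/(1−0.463) = 0.8622. LR = 0.67/0.40 = 1.6750.
Prior odds = 0.8622/1.6750 = 0.5147, so P(C) = 0.5147/(1+0.5147) ≈ 0.34.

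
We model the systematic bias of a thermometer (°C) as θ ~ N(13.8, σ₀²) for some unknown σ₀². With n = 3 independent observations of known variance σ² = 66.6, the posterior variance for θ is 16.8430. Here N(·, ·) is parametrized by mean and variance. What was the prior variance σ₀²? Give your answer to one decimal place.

σ₀² = 69.8

For the Normal–Normal model with known σ², precisions add: τ_n = τ₀ + n/σ².
So 1/σ₀² = 1/16.8430 − 3/66.6 = 0.059372 − 0.045045 = 0.014327.
Hence σ₀² = 1/0.014327 ≈ 69.8.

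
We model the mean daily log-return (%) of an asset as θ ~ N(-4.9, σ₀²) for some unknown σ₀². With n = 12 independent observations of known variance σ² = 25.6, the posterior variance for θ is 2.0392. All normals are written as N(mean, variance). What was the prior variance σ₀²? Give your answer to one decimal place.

For the Normal–Normal model with known σ², precisions add: τ_n = τ₀ + n/σ².
So 1/σ₀² = 1/2.0392 − 12/25.6 = 0.490388 − 0.468750 = 0.021638.
Hence σ₀² = 1/0.021638 ≈ 46.2.

σ₀² = 46.2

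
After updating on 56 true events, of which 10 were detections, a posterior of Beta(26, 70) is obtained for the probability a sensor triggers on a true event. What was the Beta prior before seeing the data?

Beta(16, 24)

A Beta(a, b) prior with s successes and f failures in binomial data gives a Beta(a+s, b+f) posterior.
Subtract the data counts: 26−10=16, 70−46=24.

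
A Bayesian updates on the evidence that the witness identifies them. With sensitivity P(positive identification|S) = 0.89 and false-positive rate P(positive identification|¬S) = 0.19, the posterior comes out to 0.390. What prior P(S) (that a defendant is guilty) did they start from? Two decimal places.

P(S) = 0.12

Bayes' rule in odds form gives O(S|E) = O(S)·[P(E|S)/P(E|¬S)], hence O(S) = O(S|E)/LR.
Posterior odds = 0.390/(1−0.390) = 0.6393. LR = 0.89/0.19 = 4.6842.
Prior odds = 0.6393/4.6842 = 0.1365, so P(S) = 0.1365/(1+0.1365) ≈ 0.12.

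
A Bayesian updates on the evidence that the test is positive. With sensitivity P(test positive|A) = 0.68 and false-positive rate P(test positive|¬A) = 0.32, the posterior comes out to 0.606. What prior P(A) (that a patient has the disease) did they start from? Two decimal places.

In odds form, posterior odds = prior odds × likelihood ratio, so prior odds = posterior odds ÷ LR.
Posterior odds = 0.606/(1−0.606) = 1.5381. LR = 0.68/0.32 = 2.1250.
Prior odds = 1.5381/2.1250 = 0.7238, so P(A) = 0.7238/(1+0.7238) ≈ 0.42.

P(A) = 0.42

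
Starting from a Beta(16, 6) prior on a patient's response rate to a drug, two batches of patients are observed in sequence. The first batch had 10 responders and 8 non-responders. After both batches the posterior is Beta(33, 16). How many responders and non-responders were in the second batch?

7 responders and 2 non-responders

Sequential conjugate updates are equivalent to a single update on the pooled data, so total successes = posterior α − prior α and total failures = posterior β − prior β.
Total across both batches: 33−16=17 responders, 16−6=10 non-responders.
Subtract the first batch: 17−10=7 responders and 10−8=2 non-responders.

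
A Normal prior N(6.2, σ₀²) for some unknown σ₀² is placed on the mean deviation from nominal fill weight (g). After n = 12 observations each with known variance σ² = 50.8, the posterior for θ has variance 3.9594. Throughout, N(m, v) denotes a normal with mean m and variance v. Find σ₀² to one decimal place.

For the Normal–Normal model with known σ², precisions add: τ_n = τ₀ + n/σ².
So 1/σ₀² = 1/3.9594 − 12/50.8 = 0.252564 − 0.236220 = 0.016344.
Hence σ₀² = 1/0.016344 ≈ 61.2.

σ₀² = 61.2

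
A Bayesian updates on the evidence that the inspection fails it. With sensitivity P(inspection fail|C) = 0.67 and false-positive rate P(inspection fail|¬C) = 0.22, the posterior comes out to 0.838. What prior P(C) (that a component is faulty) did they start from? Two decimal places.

P(C) = 0.63

In odds form, posterior odds = prior odds × likelihood ratio, so prior odds = posterior odds ÷ LR.
Posterior odds = 0.838/(1−0.838) = 5.1728. LR = 0.67/0.22 = 3.0455.
Prior odds = 5.1728/3.0455 = 1.6985, so P(C) = 1.6985/(1+1.6985) ≈ 0.63.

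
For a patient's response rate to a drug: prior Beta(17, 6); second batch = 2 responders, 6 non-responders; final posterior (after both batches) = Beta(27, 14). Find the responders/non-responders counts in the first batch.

8 responders and 2 non-responders

Because Beta–binomial updating is additive in the counts, the combined data contributed (α_post−α_prior, β_post−β_prior) successes and failures.
Total across both batches: 27−17=10 responders, 14−6=8 non-responders.
Subtract the second batch: 10−2=8 responders and 8−6=2 non-responders.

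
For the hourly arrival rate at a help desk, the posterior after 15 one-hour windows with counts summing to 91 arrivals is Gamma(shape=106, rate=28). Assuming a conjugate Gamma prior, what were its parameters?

Gamma(shape=15, rate=13)

A Gamma(α, β) prior (rate parametrization) on a Poisson rate with n observations summing to S gives posterior Gamma(α+S, β+n).
So α = 106 − 91 = 15 and β = 28 − 15 = 13.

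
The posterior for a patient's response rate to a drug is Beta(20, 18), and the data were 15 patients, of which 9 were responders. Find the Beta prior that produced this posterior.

Beta(11, 12)

A Beta(α, β) prior with s successes and f failures in binomial data gives a Beta(α+s, β+f) posterior.
Subtract the data counts: 20−9=11, 18−6=12.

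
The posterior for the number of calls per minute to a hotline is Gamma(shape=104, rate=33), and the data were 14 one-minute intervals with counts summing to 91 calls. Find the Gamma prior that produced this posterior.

A Gamma(α, β) prior (rate parametrization) on a Poisson rate with n observations summing to S gives posterior Gamma(α+S, β+n).
So α = 104 − 91 = 13 and β = 33 − 14 = 19.

Gamma(shape=13, rate=19)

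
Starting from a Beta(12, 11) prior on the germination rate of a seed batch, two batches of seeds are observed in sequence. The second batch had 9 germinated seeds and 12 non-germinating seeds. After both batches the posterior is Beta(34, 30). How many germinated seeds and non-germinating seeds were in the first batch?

13 germinated seeds and 7 non-germinating seeds

Because Beta–binomial updating is additive in the counts, the combined data contributed (α_post−α_prior, β_post−β_prior) successes and failures.
Total across both batches: 34−12=22 germinated seeds, 30−11=19 non-germinating seeds.
Subtract the second batch: 22−9=13 germinated seeds and 19−12=7 non-germinating seeds.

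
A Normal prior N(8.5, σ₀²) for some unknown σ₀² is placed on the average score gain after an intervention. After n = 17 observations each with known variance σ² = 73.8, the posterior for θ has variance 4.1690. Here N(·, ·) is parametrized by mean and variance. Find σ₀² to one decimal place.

σ₀² = 105.1

For the Normal–Normal model with known σ², precisions add: τ_n = τ₀ + n/σ².
So 1/σ₀² = 1/4.1690 − 17/73.8 = 0.239866 − 0.230352 = 0.009514.
Hence σ₀² = 1/0.009514 ≈ 105.1.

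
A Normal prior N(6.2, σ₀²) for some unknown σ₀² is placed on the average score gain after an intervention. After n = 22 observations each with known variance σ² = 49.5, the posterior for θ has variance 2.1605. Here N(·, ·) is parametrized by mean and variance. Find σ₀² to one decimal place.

For the Normal–Normal model with known σ², precisions add: τ_n = τ₀ + n/σ².
So 1/σ₀² = 1/2.1605 − 22/49.5 = 0.462856 − 0.444444 = 0.018412.
Hence σ₀² = 1/0.018412 ≈ 54.3.

σ₀² = 54.3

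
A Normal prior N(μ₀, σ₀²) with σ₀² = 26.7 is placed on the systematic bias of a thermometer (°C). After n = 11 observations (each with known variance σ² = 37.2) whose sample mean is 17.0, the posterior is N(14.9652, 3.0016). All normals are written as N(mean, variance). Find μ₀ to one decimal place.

With known observation variance, the Normal–Normal posterior has precision τ_n = τ₀ + n/σ² and mean μ_n = (τ₀μ₀ + (n/σ²)x̄)/τ_n.
Here τ₀ = 1/26.7 = 0.037453 and τ_data = 11/37.2 = 0.295699, so τ_n = 0.333152.
Rearranging for μ₀: μ₀ = (μ_n·τ_n − τ_data·x̄)/τ₀ = (14.9652·0.333152 − 0.295699·17.0) / 0.037453 = -0.041197/0.037453 ≈ -1.1.

μ₀ = -1.1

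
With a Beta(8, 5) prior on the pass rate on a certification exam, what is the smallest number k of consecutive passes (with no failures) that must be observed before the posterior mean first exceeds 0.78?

k = 10

After k passes and 0 failures the posterior is Beta(8+k, 5), with mean (8+k)/(8+5+k).
Set (8+k)/(13+k) > 0.78 and solve: k > (0.78·13 − 8)/(1 − 0.78) = 9.727.
The smallest integer exceeding 9.727 is 10, and checking k=10: (18)/(23) = 0.7826 > 0.78.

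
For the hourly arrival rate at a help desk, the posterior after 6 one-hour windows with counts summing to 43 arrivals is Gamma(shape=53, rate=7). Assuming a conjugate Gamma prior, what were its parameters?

Gamma–Poisson conjugacy: posterior shape = α + Σxᵢ, posterior rate = β + n.
So α = 53 − 43 = 10 and β = 7 − 6 = 1.

Gamma(shape=10, rate=1)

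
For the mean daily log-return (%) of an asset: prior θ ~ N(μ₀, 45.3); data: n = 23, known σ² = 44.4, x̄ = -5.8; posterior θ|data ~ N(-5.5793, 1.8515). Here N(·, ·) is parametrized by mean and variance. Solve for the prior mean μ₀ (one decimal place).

μ₀ = -0.4

With known observation variance, the Normal–Normal posterior has precision τ_n = τ₀ + n/σ² and mean μ_n = (τ₀μ₀ + (n/σ²)x̄)/τ_n.
Here τ₀ = 1/45.3 = 0.022075 and τ_data = 23/44.4 = 0.518018, so τ_n = 0.540093.
Rearranging for μ₀: μ₀ = (μ_n·τ_n − τ_data·x̄)/τ₀ = (-5.5793·0.540093 − 0.518018·-5.8) / 0.022075 = -0.008836/0.022075 ≈ -0.4.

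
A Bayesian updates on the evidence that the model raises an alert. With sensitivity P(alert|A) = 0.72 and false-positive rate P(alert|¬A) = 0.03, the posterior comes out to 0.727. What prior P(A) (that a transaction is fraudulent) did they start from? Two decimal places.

P(A) = 0.10

Bayes' rule in odds form gives O(A|E) = O(A)·[P(E|A)/P(E|¬A)], hence O(A) = O(A|E)/LR.
Posterior odds = 0.727/(1−0.727) = 2.6630. LR = 0.72/0.03 = 24.0000.
Prior odds = 2.6630/24.0000 = 0.1110, so P(A) = 0.1110/(1+0.1110) ≈ 0.10.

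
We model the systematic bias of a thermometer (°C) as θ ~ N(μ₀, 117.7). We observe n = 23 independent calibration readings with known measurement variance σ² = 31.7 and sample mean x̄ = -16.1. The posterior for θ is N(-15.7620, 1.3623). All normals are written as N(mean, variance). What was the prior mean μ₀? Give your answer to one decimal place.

The posterior mean is a precision-weighted average: μ_n = (τ₀μ₀ + τ_data·x̄)/(τ₀+τ_data), with τ₀=1/σ₀² and τ_data=n/σ².
Here τ₀ = 1/117.7 = 0.008496 and τ_data = 23/31.7 = 0.725552, so τ_n = 0.734048.
Rearranging for μ₀: μ₀ = (μ_n·τ_n − τ_data·x̄)/τ₀ = (-15.7620·0.734048 − 0.725552·-16.1) / 0.008496 = 0.111323/0.008496 ≈ 13.1.

μ₀ = 13.1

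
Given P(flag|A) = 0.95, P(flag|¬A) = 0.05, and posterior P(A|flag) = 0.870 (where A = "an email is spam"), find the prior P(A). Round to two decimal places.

P(A) = 0.26

In odds form, posterior odds = prior odds × likelihood ratio, so prior odds = posterior odds ÷ LR.
Posterior odds = 0.870/(1−0.870) = 6.6923. LR = 0.95/0.05 = 19.0000.
Prior odds = 6.6923/19.0000 = 0.3522, so P(A) = 0.3522/(1+0.3522) ≈ 0.26.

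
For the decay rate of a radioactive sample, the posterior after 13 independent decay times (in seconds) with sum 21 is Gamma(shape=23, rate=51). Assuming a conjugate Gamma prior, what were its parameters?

Gamma(shape=10, rate=30)

For an exponential likelihood with a Gamma(α, β) prior on the rate, n observations with total T give posterior Gamma(α+n, β+T).
So α = 23 − 13 = 10 and β = 51 − 21 = 30.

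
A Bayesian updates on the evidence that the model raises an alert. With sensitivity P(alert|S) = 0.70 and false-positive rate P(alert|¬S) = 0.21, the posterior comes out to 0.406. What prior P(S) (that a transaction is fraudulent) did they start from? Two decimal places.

P(S) = 0.17

In odds form, posterior odds = prior odds × likelihood ratio, so prior odds = posterior odds ÷ LR.
Posterior odds = 0.406/(1−0.406) = 0.6835. LR = 0.70/0.21 = 3.3333.
Prior odds = 0.6835/3.3333 = 0.2051, so P(S) = 0.2051/(1+0.2051) ≈ 0.17.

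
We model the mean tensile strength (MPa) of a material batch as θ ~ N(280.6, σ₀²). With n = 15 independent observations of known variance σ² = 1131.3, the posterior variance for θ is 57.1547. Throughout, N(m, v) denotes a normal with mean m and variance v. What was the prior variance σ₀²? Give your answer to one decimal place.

σ₀² = 236.0

Posterior precision equals prior precision plus data precision: 1/σ_n² = 1/σ₀² + n/σ².
So 1/σ₀² = 1/57.1547 − 15/1131.3 = 0.017496 − 0.013259 = 0.004237.
Hence σ₀² = 1/0.004237 ≈ 236.0.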